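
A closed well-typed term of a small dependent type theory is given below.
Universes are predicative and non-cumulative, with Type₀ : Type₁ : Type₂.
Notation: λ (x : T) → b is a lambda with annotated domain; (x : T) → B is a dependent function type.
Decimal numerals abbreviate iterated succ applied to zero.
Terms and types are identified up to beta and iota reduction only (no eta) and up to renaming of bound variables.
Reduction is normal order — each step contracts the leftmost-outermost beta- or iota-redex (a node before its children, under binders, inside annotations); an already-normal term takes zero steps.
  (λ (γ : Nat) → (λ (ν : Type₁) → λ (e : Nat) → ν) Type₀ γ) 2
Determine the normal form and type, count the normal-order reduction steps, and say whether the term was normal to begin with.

normal form:
  Type₀
the term's type:
  Type₁
steps to reach normal form (normal order): 3
already normal: no
first contracted redex: a beta-redex


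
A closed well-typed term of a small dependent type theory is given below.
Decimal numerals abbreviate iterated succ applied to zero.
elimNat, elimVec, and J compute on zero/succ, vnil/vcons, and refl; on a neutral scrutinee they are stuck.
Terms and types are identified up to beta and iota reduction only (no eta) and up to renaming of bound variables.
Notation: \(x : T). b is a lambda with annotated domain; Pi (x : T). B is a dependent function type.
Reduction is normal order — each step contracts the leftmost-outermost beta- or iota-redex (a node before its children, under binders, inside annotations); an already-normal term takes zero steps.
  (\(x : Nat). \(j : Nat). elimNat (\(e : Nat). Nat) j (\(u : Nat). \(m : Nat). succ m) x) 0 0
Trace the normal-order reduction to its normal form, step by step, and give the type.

normal-order reduction:
  (\(x : Nat). \(j : Nat). elimNat (\(e : Nat). Nat) j (\(u : Nat). \(m : Nat). succ m) x) 0 0
  ~> (\(x : Nat). elimNat (\(j : Nat). Nat) x (\(e : Nat). \(u : Nat). succ u) 0) 0
  ~> elimNat (\(x : Nat). Nat) 0 (\(j : Nat). \(e : Nat). succ e) 0
  ~> 0
inferred type:
  Nat


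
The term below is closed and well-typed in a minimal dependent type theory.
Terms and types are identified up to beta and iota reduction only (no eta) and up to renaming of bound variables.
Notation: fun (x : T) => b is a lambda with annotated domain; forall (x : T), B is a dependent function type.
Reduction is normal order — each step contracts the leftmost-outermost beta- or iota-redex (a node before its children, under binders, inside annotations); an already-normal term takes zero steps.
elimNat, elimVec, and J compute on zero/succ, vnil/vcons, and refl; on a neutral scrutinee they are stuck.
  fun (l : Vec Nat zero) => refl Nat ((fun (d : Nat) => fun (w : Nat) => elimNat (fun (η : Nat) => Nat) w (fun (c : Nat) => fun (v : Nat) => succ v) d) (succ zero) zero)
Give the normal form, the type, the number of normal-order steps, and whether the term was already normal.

reduced normal form:
  fun (l : Vec Nat zero) => refl Nat (succ zero)
the term's type:
  forall (l : Vec Nat zero), Eq Nat (succ zero) (succ zero)
normal-order step count: 6
term was already normal: no
first contracted redex: a beta-redex


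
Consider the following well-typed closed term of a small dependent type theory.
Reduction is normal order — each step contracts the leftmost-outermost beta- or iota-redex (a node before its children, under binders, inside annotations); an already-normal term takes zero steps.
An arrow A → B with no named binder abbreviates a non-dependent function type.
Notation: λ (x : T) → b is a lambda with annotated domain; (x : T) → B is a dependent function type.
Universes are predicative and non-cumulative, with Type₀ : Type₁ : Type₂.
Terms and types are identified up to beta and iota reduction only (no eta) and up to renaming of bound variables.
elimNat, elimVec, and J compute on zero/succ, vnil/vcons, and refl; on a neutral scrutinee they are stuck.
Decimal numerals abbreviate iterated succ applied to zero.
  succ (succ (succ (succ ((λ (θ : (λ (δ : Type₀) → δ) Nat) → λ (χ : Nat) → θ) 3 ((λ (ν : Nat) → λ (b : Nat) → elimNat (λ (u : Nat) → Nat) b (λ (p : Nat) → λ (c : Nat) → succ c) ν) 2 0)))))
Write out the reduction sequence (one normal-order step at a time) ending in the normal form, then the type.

reduction (normal order):
  succ (succ (succ (succ ((λ (θ : (λ (δ : Type₀) → δ) Nat) → λ (χ : Nat) → θ) 3 ((λ (ν : Nat) → λ (b : Nat) → elimNat (λ (u : Nat) → Nat) b (λ (p : Nat) → λ (c : Nat) → succ c) ν) 2 0)))))
  ~> succ (succ (succ (succ ((λ (θ : Nat) → 3) ((λ (δ : Nat) → λ (χ : Nat) → elimNat (λ (ν : Nat) → Nat) χ (λ (b : Nat) → λ (u : Nat) → succ u) δ) 2 0)))))
  ~> 7
type:
  Nat


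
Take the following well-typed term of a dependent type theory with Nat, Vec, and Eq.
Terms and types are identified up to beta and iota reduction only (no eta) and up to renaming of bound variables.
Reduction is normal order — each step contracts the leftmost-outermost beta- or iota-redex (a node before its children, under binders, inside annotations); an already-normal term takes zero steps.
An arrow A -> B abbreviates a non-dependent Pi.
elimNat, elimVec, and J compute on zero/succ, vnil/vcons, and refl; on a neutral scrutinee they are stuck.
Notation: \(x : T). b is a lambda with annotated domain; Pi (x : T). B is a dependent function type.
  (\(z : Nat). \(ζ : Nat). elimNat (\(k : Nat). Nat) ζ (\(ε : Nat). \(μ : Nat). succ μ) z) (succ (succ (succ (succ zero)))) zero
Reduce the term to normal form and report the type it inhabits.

resulting normal form:
  succ (succ (succ (succ zero)))
inferred type:
  Nat


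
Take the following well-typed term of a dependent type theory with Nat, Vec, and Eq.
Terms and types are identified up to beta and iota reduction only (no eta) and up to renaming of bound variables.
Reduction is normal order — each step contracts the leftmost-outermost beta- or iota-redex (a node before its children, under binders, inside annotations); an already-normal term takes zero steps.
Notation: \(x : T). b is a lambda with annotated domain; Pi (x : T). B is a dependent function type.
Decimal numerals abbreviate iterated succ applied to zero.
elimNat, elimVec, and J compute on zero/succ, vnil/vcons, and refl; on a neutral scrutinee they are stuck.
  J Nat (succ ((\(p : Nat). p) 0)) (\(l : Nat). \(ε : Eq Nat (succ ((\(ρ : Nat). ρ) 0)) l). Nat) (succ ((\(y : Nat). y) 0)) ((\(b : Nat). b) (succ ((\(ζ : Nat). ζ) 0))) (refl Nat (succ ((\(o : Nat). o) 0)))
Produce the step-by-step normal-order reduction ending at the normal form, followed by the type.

normal-order reduction:
  J Nat (succ ((\(p : Nat). p) 0)) (\(l : Nat). \(ε : Eq Nat (succ ((\(ρ : Nat). ρ) 0)) l). Nat) (succ ((\(y : Nat). y) 0)) ((\(b : Nat). b) (succ ((\(ζ : Nat). ζ) 0))) (refl Nat (succ ((\(o : Nat). o) 0)))
  ~> succ ((\(p : Nat). p) 0)
  ~> 1
the term's type:
  Nat


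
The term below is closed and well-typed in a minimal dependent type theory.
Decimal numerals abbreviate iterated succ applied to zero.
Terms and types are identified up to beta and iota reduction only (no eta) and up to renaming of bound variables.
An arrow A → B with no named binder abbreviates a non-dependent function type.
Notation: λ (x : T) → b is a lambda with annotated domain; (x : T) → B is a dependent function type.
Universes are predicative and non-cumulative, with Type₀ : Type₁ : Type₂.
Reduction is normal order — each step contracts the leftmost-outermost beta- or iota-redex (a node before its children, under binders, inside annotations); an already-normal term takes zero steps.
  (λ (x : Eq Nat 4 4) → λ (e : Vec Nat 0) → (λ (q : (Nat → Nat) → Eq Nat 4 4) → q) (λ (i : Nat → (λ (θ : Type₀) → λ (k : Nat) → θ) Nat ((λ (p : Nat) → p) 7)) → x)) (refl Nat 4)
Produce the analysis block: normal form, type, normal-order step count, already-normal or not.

reduced normal form:
  λ (x : Vec Nat 0) → λ (e : Nat → Nat) → refl Nat 4
inferred type:
  Vec Nat 0 → (Nat → Nat) → Eq Nat 4 4
normal-order step count: 4
term was already normal: no
first contracted redex: a beta-redex


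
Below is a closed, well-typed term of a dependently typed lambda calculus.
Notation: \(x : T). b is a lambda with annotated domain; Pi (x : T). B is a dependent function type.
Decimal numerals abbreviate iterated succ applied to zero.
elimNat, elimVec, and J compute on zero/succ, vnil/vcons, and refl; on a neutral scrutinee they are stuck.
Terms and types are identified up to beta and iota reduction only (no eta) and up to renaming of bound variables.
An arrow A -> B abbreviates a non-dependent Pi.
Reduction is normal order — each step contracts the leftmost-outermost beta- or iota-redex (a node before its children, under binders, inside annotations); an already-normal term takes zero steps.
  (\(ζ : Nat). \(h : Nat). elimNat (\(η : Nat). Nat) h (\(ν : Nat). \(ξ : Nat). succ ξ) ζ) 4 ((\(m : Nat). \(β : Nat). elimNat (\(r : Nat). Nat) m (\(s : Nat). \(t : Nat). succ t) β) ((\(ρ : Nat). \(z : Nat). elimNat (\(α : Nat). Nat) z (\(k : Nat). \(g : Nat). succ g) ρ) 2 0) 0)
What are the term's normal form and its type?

reduced normal form:
  6
the term's type:
  Nat


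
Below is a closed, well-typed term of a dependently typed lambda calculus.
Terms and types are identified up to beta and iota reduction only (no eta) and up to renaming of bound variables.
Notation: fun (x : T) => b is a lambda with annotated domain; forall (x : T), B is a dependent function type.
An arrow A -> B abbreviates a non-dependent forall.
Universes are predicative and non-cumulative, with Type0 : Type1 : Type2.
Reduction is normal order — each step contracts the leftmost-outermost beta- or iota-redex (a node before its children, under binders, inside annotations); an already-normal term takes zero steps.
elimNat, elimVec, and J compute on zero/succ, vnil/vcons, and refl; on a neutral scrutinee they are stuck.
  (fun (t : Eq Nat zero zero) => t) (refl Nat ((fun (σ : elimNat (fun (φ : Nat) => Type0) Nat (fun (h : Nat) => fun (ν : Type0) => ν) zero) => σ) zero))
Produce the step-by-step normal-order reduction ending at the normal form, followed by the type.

normal-order reduction sequence:
  (fun (t : Eq Nat zero zero) => t) (refl Nat ((fun (σ : elimNat (fun (φ : Nat) => Type0) Nat (fun (h : Nat) => fun (ν : Type0) => ν) zero) => σ) zero))
  ~> refl Nat ((fun (t : elimNat (fun (σ : Nat) => Type0) Nat (fun (φ : Nat) => fun (h : Type0) => h) zero) => t) zero)
  ~> refl Nat zero
type:
  Eq Nat zero zero


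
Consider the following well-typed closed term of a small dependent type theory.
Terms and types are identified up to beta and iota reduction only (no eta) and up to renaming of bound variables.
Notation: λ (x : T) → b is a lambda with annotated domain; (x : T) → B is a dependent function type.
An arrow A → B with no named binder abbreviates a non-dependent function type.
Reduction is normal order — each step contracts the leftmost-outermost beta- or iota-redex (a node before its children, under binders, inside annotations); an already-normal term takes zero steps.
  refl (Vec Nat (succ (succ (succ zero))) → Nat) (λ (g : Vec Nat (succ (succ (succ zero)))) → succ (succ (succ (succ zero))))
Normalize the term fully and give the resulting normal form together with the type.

reduced normal form:
  refl (Vec Nat (succ (succ (succ zero))) → Nat) (λ (g : Vec Nat (succ (succ (succ zero)))) → succ (succ (succ (succ zero))))
type:
  Eq (Vec Nat (succ (succ (succ zero))) → Nat) (λ (g : Vec Nat (succ (succ (succ zero)))) → succ (succ (succ (succ zero)))) (λ (a : Vec Nat (succ (succ (succ zero)))) → succ (succ (succ (succ zero))))


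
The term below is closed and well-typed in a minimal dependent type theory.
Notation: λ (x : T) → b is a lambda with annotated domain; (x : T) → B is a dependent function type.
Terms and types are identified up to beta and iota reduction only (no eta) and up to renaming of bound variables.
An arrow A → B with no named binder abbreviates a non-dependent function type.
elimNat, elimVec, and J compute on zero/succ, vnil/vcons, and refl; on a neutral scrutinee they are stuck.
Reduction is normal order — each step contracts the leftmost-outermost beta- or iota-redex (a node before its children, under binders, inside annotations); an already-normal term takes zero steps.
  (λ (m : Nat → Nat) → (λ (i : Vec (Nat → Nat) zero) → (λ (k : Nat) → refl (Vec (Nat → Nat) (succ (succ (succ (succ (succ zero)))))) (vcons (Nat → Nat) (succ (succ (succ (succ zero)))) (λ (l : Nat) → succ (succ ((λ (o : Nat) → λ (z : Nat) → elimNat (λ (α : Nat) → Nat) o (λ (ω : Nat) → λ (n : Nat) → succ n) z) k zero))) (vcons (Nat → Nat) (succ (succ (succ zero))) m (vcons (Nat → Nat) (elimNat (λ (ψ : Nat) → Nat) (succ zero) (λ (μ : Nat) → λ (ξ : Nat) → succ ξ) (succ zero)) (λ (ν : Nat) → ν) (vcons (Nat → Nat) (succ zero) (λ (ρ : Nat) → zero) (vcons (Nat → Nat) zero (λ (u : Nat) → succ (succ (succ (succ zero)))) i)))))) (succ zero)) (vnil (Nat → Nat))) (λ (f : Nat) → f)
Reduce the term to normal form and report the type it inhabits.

normal form:
  refl (Vec (Nat → Nat) (succ (succ (succ (succ (succ zero)))))) (vcons (Nat → Nat) (succ (succ (succ (succ zero)))) (λ (m : Nat) → succ (succ (succ zero))) (vcons (Nat → Nat) (succ (succ (succ zero))) (λ (i : Nat) → i) (vcons (Nat → Nat) (succ (succ zero)) (λ (k : Nat) → k) (vcons (Nat → Nat) (succ zero) (λ (l : Nat) → zero) (vcons (Nat → Nat) zero (λ (o : Nat) → succ (succ (succ (succ zero)))) (vnil (Nat → Nat)))))))
type:
  Eq (Vec (Nat → Nat) (succ (succ (succ (succ (succ zero)))))) (vcons (Nat → Nat) (succ (succ (succ (succ zero)))) (λ (m : Nat) → succ (succ (succ zero))) (vcons (Nat → Nat) (succ (succ (succ zero))) (λ (i : Nat) → i) (vcons (Nat → Nat) (succ (succ zero)) (λ (k : Nat) → k) (vcons (Nat → Nat) (succ zero) (λ (l : Nat) → zero) (vcons (Nat → Nat) zero (λ (o : Nat) → succ (succ (succ (succ zero)))) (vnil (Nat → Nat))))))) (vcons (Nat → Nat) (succ (succ (succ (succ zero)))) (λ (z : Nat) → succ (succ (succ zero))) (vcons (Nat → Nat) (succ (succ (succ zero))) (λ (α : Nat) → α) (vcons (Nat → Nat) (succ (succ zero)) (λ (ω : Nat) → ω) (vcons (Nat → Nat) (succ zero) (λ (n : Nat) → zero) (vcons (Nat → Nat) zero (λ (ψ : Nat) → succ (succ (succ (succ zero)))) (vnil (Nat → Nat)))))))


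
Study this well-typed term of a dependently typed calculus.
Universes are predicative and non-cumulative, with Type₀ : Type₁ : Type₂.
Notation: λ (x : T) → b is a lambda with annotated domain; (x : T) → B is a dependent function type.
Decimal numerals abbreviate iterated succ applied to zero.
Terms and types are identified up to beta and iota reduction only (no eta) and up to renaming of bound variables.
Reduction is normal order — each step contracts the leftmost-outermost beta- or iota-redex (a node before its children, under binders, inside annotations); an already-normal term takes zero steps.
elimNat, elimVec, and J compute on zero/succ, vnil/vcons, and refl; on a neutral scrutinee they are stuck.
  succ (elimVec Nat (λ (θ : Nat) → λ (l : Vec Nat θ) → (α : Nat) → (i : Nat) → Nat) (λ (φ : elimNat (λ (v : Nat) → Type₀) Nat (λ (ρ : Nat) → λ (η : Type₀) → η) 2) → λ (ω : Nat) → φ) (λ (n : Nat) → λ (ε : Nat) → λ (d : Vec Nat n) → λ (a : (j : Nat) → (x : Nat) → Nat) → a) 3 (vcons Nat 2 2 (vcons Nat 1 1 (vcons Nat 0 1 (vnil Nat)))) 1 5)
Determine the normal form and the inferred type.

resulting normal form:
  2
the term's type:
  Nat
observation: the term reaches its normal form after 18 normal-order steps.


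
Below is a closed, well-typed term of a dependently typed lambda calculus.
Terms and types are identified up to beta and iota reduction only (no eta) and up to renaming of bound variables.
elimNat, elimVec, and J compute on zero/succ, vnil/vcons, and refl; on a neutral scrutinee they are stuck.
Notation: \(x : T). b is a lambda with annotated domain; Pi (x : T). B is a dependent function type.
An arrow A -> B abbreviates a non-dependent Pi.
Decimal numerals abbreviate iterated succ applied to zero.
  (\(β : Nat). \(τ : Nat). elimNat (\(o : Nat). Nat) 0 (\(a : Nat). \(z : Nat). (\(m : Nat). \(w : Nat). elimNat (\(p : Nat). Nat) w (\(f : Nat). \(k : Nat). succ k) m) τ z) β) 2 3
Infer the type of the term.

the term's type:
  Nat


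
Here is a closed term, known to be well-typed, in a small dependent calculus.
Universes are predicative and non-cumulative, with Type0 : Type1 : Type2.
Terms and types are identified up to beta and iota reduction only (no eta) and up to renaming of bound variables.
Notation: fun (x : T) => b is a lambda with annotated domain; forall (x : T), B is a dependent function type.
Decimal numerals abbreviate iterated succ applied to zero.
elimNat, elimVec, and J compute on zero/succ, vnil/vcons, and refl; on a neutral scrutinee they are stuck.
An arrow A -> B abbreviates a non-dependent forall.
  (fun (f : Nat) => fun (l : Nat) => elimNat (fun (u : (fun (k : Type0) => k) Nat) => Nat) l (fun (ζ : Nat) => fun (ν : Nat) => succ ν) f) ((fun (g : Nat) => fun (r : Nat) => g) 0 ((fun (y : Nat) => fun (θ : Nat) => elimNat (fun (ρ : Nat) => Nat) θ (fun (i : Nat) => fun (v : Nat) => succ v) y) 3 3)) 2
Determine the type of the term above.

type:
  Nat


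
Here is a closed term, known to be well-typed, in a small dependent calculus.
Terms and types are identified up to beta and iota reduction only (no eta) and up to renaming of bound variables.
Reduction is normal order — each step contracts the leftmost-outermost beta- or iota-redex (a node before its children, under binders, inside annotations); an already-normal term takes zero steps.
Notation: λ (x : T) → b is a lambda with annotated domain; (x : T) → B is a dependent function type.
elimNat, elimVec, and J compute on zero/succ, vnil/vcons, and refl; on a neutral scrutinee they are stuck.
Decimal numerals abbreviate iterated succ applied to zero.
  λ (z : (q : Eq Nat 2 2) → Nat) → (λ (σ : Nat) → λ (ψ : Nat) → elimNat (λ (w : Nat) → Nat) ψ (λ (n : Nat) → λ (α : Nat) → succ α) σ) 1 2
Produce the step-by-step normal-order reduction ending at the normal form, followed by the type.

normal-order reduction:
  λ (z : (q : Eq Nat 2 2) → Nat) → (λ (σ : Nat) → λ (ψ : Nat) → elimNat (λ (w : Nat) → Nat) ψ (λ (n : Nat) → λ (α : Nat) → succ α) σ) 1 2
  ~> λ (z : (q : Eq Nat 2 2) → Nat) → (λ (σ : Nat) → elimNat (λ (ψ : Nat) → Nat) σ (λ (w : Nat) → λ (n : Nat) → succ n) 1) 2
  ~> λ (z : (q : Eq Nat 2 2) → Nat) → elimNat (λ (σ : Nat) → Nat) 2 (λ (ψ : Nat) → λ (w : Nat) → succ w) 1
  ~> λ (z : (q : Eq Nat 2 2) → Nat) → (λ (σ : Nat) → λ (ψ : Nat) → succ ψ) 0 (elimNat (λ (w : Nat) → Nat) 2 (λ (n : Nat) → λ (α : Nat) → succ α) 0)
  ~> λ (z : (q : Eq Nat 2 2) → Nat) → (λ (σ : Nat) → succ σ) (elimNat (λ (ψ : Nat) → Nat) 2 (λ (w : Nat) → λ (n : Nat) → succ n) 0)
  ~> λ (z : (q : Eq Nat 2 2) → Nat) → succ (elimNat (λ (σ : Nat) → Nat) 2 (λ (ψ : Nat) → λ (w : Nat) → succ w) 0)
  ~> λ (z : (q : Eq Nat 2 2) → Nat) → 3
the term's type:
  (z : (q : Eq Nat 2 2) → Nat) → Nat


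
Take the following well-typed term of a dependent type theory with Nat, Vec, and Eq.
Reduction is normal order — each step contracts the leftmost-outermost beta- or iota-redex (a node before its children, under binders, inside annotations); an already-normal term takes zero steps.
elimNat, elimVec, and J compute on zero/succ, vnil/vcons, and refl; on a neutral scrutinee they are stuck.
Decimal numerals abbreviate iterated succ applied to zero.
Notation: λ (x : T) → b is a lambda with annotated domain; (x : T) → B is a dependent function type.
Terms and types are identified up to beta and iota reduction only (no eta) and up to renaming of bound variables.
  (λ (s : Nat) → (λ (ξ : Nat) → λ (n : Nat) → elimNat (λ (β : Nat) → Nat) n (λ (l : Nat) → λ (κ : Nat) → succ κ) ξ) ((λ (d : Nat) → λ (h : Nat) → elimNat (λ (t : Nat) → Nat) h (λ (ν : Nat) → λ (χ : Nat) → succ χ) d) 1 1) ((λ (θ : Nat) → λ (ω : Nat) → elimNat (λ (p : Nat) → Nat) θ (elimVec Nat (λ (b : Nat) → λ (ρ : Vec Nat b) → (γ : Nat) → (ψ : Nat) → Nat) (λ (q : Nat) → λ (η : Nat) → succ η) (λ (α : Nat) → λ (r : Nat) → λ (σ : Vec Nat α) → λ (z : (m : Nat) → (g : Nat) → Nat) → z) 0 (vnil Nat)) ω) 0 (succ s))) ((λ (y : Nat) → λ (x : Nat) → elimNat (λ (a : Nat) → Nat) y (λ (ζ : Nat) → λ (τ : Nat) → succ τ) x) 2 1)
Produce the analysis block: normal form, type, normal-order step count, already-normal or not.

reduced normal form:
  6
inferred type:
  Nat
steps to reach normal form (normal order): 39
term was already normal: no
first contracted redex: a beta-redex


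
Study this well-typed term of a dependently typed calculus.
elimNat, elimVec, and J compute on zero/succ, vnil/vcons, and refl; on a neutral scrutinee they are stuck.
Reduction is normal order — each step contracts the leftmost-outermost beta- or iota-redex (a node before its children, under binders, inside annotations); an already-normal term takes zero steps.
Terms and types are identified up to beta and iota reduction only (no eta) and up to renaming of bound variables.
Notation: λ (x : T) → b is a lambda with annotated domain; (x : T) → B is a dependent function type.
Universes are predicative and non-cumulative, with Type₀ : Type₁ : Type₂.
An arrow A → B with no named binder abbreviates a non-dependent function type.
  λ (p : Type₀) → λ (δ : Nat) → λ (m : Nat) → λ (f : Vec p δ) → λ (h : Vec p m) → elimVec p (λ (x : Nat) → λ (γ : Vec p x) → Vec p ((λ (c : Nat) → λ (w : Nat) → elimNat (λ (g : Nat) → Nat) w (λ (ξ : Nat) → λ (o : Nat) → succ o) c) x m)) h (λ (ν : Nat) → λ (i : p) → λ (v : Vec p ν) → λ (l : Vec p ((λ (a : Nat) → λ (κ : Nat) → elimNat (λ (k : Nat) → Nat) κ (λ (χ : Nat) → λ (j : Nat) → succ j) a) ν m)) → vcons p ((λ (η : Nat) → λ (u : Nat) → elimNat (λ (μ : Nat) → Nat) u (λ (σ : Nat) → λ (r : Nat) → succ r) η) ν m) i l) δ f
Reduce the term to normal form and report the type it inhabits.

reduced normal form:
  λ (p : Type₀) → λ (δ : Nat) → λ (m : Nat) → λ (f : Vec p δ) → λ (h : Vec p m) → elimVec p (λ (x : Nat) → λ (γ : Vec p x) → Vec p (elimNat (λ (c : Nat) → Nat) m (λ (w : Nat) → λ (g : Nat) → succ g) x)) h (λ (ξ : Nat) → λ (o : p) → λ (ν : Vec p ξ) → λ (i : Vec p (elimNat (λ (v : Nat) → Nat) m (λ (l : Nat) → λ (a : Nat) → succ a) ξ)) → vcons p (elimNat (λ (κ : Nat) → Nat) m (λ (k : Nat) → λ (χ : Nat) → succ χ) ξ) o i) δ f
the term's type:
  (p : Type₀) → (δ : Nat) → (m : Nat) → Vec p δ → Vec p m → Vec p (elimNat (λ (f : Nat) → Nat) m (λ (h : Nat) → λ (x : Nat) → succ x) δ)
observation: 6 normal-order steps separate the term from its normal form.


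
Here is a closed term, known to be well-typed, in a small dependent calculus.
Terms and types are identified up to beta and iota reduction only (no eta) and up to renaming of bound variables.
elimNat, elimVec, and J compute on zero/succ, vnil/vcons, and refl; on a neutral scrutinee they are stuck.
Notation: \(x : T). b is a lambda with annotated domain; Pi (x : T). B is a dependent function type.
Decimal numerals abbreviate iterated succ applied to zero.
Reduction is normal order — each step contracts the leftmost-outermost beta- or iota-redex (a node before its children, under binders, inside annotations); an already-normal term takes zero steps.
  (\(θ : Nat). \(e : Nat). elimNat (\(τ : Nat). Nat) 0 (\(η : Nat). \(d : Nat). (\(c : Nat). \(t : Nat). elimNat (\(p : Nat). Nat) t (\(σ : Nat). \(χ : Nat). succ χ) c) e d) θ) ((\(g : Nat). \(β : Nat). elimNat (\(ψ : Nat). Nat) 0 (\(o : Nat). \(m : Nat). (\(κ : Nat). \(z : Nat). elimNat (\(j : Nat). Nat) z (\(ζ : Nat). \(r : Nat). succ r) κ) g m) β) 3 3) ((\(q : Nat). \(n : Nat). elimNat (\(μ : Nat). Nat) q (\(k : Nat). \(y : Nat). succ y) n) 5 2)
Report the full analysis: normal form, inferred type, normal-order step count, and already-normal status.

resulting normal form:
  63
inferred type:
  Nat
reduction steps (normal order): 111
term was already normal: no
first redex: a beta-redex


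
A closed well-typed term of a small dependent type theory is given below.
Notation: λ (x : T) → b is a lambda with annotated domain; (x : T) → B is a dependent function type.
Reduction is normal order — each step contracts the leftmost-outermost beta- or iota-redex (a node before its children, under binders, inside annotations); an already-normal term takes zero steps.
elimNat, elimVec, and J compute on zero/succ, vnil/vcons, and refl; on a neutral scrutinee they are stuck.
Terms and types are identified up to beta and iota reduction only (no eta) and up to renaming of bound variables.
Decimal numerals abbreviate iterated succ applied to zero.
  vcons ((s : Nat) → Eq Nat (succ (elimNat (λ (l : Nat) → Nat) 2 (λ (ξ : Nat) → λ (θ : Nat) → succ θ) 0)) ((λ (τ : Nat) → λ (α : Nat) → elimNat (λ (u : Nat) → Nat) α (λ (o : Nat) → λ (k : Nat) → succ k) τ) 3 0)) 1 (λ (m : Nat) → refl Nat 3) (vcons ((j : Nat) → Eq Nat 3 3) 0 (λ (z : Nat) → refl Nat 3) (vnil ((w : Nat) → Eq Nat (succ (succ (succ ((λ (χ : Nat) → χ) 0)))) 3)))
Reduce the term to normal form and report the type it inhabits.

normal form:
  vcons ((s : Nat) → Eq Nat 3 3) 1 (λ (l : Nat) → refl Nat 3) (vcons ((ξ : Nat) → Eq Nat 3 3) 0 (λ (θ : Nat) → refl Nat 3) (vnil ((τ : Nat) → Eq Nat 3 3)))
inferred type:
  Vec ((s : Nat) → Eq Nat 3 3) 2
observation: the term reaches its normal form after 14 normal-order steps.


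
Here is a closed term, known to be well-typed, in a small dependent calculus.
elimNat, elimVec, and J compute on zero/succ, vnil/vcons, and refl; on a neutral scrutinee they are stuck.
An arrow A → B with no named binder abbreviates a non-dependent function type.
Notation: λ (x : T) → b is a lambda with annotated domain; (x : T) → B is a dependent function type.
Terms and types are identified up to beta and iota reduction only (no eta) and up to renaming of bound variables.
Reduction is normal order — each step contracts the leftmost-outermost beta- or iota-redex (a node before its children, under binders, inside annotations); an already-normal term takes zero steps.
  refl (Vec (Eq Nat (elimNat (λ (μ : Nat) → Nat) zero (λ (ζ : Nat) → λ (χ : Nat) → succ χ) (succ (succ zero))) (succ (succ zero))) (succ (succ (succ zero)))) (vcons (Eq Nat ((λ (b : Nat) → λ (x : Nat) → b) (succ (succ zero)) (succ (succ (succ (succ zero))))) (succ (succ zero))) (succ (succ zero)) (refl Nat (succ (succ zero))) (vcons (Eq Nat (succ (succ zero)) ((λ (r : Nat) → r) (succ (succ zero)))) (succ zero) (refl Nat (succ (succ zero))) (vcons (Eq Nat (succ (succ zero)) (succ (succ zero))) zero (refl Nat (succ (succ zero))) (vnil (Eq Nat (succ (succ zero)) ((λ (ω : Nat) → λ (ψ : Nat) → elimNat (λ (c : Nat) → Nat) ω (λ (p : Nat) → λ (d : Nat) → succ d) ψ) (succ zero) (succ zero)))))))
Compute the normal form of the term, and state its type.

reduced normal form:
  refl (Vec (Eq Nat (succ (succ zero)) (succ (succ zero))) (succ (succ (succ zero)))) (vcons (Eq Nat (succ (succ zero)) (succ (succ zero))) (succ (succ zero)) (refl Nat (succ (succ zero))) (vcons (Eq Nat (succ (succ zero)) (succ (succ zero))) (succ zero) (refl Nat (succ (succ zero))) (vcons (Eq Nat (succ (succ zero)) (succ (succ zero))) zero (refl Nat (succ (succ zero))) (vnil (Eq Nat (succ (succ zero)) (succ (succ zero)))))))
type:
  Eq (Vec (Eq Nat (succ (succ zero)) (succ (succ zero))) (succ (succ (succ zero)))) (vcons (Eq Nat (succ (succ zero)) (succ (succ zero))) (succ (succ zero)) (refl Nat (succ (succ zero))) (vcons (Eq Nat (succ (succ zero)) (succ (succ zero))) (succ zero) (refl Nat (succ (succ zero))) (vcons (Eq Nat (succ (succ zero)) (succ (succ zero))) zero (refl Nat (succ (succ zero))) (vnil (Eq Nat (succ (succ zero)) (succ (succ zero))))))) (vcons (Eq Nat (succ (succ zero)) (succ (succ zero))) (succ (succ zero)) (refl Nat (succ (succ zero))) (vcons (Eq Nat (succ (succ zero)) (succ (succ zero))) (succ zero) (refl Nat (succ (succ zero))) (vcons (Eq Nat (succ (succ zero)) (succ (succ zero))) zero (refl Nat (succ (succ zero))) (vnil (Eq Nat (succ (succ zero)) (succ (succ zero)))))))
observation: the first redex contracted is an elimNat iota-redex; the normal form is reached in 16 normal-order steps.


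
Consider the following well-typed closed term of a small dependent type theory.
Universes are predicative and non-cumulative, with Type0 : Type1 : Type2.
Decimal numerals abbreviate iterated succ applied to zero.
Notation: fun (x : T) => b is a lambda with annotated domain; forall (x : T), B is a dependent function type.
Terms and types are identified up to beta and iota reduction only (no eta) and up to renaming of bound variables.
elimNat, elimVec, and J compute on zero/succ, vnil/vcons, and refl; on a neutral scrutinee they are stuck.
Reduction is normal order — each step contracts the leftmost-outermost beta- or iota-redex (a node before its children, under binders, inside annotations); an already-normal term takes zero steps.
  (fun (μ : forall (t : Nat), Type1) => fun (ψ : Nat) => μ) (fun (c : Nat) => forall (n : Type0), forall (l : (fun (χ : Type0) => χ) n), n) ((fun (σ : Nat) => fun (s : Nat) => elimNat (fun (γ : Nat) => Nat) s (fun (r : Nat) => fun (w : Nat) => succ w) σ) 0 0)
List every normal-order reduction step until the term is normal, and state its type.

reduction (normal order):
  (fun (μ : forall (t : Nat), Type1) => fun (ψ : Nat) => μ) (fun (c : Nat) => forall (n : Type0), forall (l : (fun (χ : Type0) => χ) n), n) ((fun (σ : Nat) => fun (s : Nat) => elimNat (fun (γ : Nat) => Nat) s (fun (r : Nat) => fun (w : Nat) => succ w) σ) 0 0)
  ~> (fun (μ : Nat) => fun (t : Nat) => forall (ψ : Type0), forall (c : (fun (n : Type0) => n) ψ), ψ) ((fun (l : Nat) => fun (χ : Nat) => elimNat (fun (σ : Nat) => Nat) χ (fun (s : Nat) => fun (γ : Nat) => succ γ) l) 0 0)
  ~> fun (μ : Nat) => forall (t : Type0), forall (ψ : (fun (c : Type0) => c) t), t
  ~> fun (μ : Nat) => forall (t : Type0), forall (ψ : t), t
inferred type:
  forall (μ : Nat), Type1


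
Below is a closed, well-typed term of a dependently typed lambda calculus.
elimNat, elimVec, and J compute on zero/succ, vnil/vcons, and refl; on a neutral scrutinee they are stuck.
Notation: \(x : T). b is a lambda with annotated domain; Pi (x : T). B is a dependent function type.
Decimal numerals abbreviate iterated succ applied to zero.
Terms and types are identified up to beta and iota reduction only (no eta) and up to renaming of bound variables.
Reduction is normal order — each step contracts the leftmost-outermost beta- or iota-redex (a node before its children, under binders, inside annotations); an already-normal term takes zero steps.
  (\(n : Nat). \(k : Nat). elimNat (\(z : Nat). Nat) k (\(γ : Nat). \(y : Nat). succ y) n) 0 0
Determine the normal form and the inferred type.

reduced normal form:
  0
inferred type:
  Nat
observation: normalization takes exactly 3 steps under the normal-order strategy.


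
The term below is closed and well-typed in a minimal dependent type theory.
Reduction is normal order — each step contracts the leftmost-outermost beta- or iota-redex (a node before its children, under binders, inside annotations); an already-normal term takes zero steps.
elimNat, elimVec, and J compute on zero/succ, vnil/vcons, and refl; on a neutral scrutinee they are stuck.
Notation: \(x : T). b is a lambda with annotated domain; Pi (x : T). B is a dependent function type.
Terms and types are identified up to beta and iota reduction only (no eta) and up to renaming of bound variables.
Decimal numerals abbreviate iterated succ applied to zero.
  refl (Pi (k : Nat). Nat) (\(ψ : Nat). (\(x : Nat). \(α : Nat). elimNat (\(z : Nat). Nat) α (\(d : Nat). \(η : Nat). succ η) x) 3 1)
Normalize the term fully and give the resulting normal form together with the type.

reduced normal form:
  refl (Pi (k : Nat). Nat) (\(ψ : Nat). 4)
the term's type:
  Eq (Pi (k : Nat). Nat) (\(ψ : Nat). 4) (\(x : Nat). 4)
observation: 12 normal-order steps normalize the term, beginning with a beta-redex.


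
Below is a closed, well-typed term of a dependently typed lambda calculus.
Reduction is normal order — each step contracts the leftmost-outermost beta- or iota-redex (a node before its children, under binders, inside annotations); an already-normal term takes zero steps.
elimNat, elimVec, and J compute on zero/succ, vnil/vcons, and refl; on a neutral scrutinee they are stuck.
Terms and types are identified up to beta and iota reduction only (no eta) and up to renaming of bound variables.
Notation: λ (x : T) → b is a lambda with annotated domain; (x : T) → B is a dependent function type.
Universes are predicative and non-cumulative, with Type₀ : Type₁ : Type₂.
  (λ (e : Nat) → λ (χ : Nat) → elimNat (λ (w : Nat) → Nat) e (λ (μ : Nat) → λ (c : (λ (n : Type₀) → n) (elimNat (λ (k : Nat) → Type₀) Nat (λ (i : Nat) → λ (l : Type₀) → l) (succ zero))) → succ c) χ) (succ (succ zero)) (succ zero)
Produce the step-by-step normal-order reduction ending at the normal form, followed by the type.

normal-order reduction:
  (λ (e : Nat) → λ (χ : Nat) → elimNat (λ (w : Nat) → Nat) e (λ (μ : Nat) → λ (c : (λ (n : Type₀) → n) (elimNat (λ (k : Nat) → Type₀) Nat (λ (i : Nat) → λ (l : Type₀) → l) (succ zero))) → succ c) χ) (succ (succ zero)) (succ zero)
  ~> (λ (e : Nat) → elimNat (λ (χ : Nat) → Nat) (succ (succ zero)) (λ (w : Nat) → λ (μ : (λ (c : Type₀) → c) (elimNat (λ (n : Nat) → Type₀) Nat (λ (k : Nat) → λ (i : Type₀) → i) (succ zero))) → succ μ) e) (succ zero)
  ~> elimNat (λ (e : Nat) → Nat) (succ (succ zero)) (λ (χ : Nat) → λ (w : (λ (μ : Type₀) → μ) (elimNat (λ (c : Nat) → Type₀) Nat (λ (n : Nat) → λ (k : Type₀) → k) (succ zero))) → succ w) (succ zero)
  ~> (λ (e : Nat) → λ (χ : (λ (w : Type₀) → w) (elimNat (λ (μ : Nat) → Type₀) Nat (λ (c : Nat) → λ (n : Type₀) → n) (succ zero))) → succ χ) zero (elimNat (λ (k : Nat) → Nat) (succ (succ zero)) (λ (i : Nat) → λ (l : (λ (q : Type₀) → q) (elimNat (λ (m : Nat) → Type₀) Nat (λ (ζ : Nat) → λ (b : Type₀) → b) (succ zero))) → succ l) zero)
  ~> (λ (e : (λ (χ : Type₀) → χ) (elimNat (λ (w : Nat) → Type₀) Nat (λ (μ : Nat) → λ (c : Type₀) → c) (succ zero))) → succ e) (elimNat (λ (n : Nat) → Nat) (succ (succ zero)) (λ (k : Nat) → λ (i : (λ (l : Type₀) → l) (elimNat (λ (q : Nat) → Type₀) Nat (λ (m : Nat) → λ (ζ : Type₀) → ζ) (succ zero))) → succ i) zero)
  ~> succ (elimNat (λ (e : Nat) → Nat) (succ (succ zero)) (λ (χ : Nat) → λ (w : (λ (μ : Type₀) → μ) (elimNat (λ (c : Nat) → Type₀) Nat (λ (n : Nat) → λ (k : Type₀) → k) (succ zero))) → succ w) zero)
  ~> succ (succ (succ zero))
type:
  Nat


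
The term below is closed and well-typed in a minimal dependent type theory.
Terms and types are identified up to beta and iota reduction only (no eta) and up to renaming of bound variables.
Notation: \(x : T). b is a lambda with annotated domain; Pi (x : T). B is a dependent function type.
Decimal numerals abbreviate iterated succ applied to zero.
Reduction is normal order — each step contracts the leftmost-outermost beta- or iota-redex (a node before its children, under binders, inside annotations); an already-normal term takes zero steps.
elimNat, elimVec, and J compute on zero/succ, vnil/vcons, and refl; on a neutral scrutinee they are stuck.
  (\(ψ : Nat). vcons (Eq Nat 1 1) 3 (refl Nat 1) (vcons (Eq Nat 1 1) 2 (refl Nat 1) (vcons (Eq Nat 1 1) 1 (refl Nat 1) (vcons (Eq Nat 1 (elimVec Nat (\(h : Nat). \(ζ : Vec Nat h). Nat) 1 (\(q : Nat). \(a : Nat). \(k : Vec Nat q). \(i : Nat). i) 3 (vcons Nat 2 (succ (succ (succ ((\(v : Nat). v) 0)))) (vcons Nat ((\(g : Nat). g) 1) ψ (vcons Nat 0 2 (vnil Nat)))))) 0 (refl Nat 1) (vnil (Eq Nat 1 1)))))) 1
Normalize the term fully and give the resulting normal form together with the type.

resulting normal form:
  vcons (Eq Nat 1 1) 3 (refl Nat 1) (vcons (Eq Nat 1 1) 2 (refl Nat 1) (vcons (Eq Nat 1 1) 1 (refl Nat 1) (vcons (Eq Nat 1 1) 0 (refl Nat 1) (vnil (Eq Nat 1 1)))))
inferred type:
  Vec (Eq Nat 1 1) 4
observation: 17 normal-order steps separate the term from its normal form.


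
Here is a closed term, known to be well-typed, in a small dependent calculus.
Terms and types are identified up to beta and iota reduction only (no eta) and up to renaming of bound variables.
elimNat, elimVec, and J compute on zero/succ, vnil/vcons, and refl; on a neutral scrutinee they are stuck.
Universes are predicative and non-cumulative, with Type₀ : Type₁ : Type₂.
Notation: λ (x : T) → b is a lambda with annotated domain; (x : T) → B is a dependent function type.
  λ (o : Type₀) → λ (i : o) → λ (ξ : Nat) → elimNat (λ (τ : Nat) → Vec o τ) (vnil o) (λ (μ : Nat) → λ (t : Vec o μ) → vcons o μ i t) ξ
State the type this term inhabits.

inferred type:
  (o : Type₀) → (i : o) → (ξ : Nat) → Vec o ξ


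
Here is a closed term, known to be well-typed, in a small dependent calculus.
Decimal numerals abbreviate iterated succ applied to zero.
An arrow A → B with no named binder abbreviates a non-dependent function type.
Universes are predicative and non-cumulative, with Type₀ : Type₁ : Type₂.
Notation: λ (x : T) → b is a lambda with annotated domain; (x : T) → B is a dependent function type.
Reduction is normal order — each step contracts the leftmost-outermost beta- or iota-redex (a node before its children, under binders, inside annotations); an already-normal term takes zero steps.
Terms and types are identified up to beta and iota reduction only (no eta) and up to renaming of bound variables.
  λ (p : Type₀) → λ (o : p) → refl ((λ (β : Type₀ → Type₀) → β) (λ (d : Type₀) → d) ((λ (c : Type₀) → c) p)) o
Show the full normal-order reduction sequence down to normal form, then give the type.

reduction (normal order):
  λ (p : Type₀) → λ (o : p) → refl ((λ (β : Type₀ → Type₀) → β) (λ (d : Type₀) → d) ((λ (c : Type₀) → c) p)) o
  ~> λ (p : Type₀) → λ (o : p) → refl ((λ (β : Type₀) → β) ((λ (d : Type₀) → d) p)) o
  ~> λ (p : Type₀) → λ (o : p) → refl ((λ (β : Type₀) → β) p) o
  ~> λ (p : Type₀) → λ (o : p) → refl p o
inferred type:
  (p : Type₀) → (o : p) → Eq p o o


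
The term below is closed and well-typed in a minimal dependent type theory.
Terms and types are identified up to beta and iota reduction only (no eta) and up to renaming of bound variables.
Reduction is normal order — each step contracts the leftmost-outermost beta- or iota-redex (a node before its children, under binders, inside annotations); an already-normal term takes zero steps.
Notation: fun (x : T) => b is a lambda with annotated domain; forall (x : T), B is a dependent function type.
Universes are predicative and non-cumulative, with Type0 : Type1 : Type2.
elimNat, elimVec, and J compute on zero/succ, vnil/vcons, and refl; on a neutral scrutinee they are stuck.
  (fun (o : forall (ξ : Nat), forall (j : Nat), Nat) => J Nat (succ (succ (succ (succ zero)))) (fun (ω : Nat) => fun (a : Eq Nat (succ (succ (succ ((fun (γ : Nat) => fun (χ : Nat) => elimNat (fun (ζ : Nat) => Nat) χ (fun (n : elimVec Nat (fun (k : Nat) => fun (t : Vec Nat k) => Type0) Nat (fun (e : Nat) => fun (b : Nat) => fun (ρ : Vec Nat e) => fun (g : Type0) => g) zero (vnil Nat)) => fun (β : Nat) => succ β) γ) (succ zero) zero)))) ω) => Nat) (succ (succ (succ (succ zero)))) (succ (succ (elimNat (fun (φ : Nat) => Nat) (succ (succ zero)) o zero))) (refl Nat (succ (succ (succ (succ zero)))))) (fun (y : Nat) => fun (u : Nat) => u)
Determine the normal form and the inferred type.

normal form:
  succ (succ (succ (succ zero)))
the term's type:
  Nat
observation: contracting a beta-redex first, the term normalizes in 2 steps.
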